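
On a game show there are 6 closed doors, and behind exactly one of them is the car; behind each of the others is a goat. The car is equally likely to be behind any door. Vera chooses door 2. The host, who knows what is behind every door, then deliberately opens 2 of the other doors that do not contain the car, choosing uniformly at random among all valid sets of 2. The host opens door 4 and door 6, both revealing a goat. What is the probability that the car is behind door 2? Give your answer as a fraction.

1/6

Condition on the true location of the car.
If it is behind any of doors 1, 3, and 5 (prior 1/6 each): the host has 6 equally likely choices, so probability 1/6; weight (1/6)·(1/6) = 1/36 each.
If it is behind door 2 (prior 1/6): the host has 10 equally likely choices, so probability 1/10; weight (1/6)·(1/10) = 1/60.
If it is behind either of doors 4 and 6 (prior 1/6 each): that door was opened and seen not to hold the prize — ruled out; weight (1/6)·0 = 0 each.
The weights sum to 1/10.
So P(the car behind door 2 | the host opened door 4 and door 6) = (1/60) / (1/10) = 1/6.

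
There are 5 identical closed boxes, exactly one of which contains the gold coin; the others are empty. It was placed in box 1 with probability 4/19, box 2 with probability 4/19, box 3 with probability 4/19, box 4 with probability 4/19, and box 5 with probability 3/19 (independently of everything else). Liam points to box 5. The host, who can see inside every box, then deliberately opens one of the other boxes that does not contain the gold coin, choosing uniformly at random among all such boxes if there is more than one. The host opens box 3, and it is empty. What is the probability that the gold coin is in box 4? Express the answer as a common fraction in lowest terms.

16/57

Consider each possible location of the gold coin in turn.
If it is in any of boxes 1, 2, and 4 (prior 4/19 each): the host has 3 equally likely choices, so probability 1/3; weight (4/19)·(1/3) = 4/57 each.
If it is in box 3 (prior 4/19): the host opened box 3, so this case is ruled out; weight (4/19)·0 = 0.
If it is in box 5 (prior 3/19): the host has 4 equally likely choices, so probability 1/4; weight (3/19)·(1/4) = 3/76.
The weights sum to 1/4.
So P(the gold coin in box 4 | the host opened box 3) = (4/57) / (1/4) = 16/57.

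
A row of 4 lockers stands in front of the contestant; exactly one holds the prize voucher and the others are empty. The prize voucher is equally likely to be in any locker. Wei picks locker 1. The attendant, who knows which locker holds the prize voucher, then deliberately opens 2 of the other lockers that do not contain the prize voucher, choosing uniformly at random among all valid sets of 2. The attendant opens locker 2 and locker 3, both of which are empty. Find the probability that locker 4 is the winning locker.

Condition on the true location of the prize voucher.
If it is in locker 1 (prior 1/4): the attendant has 3 equally likely choices, so probability 1/3; weight (1/4)·(1/3) = 1/12.
If it is in either of lockers 2 and 3 (prior 1/4 each): that locker was opened and seen not to hold the prize — ruled out; weight (1/4)·0 = 0 each.
If it is in locker 4 (prior 1/4): the attendant has no choice, probability 1; weight (1/4)·1 = 1/4.
The weights sum to 1/3.
So P(the prize voucher in locker 4 | the attendant opened locker 2 and locker 3) = (1/4) / (1/3) = 3/4.

3/4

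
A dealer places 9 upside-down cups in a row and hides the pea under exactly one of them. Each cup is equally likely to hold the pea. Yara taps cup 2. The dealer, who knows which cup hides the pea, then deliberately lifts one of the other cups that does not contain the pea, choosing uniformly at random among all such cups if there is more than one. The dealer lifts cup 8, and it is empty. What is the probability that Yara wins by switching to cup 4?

8/63

Condition on the true location of the pea.
If it is under any of cups 1, 3, 4, 5, 6, 7, and 9 (prior 1/9 each): the dealer has 7 equally likely choices, so probability 1/7; weight (1/9)·(1/7) = 1/63 each.
If it is under cup 2 (prior 1/9): the dealer has 8 equally likely choices, so probability 1/8; weight (1/9)·(1/8) = 1/72.
If it is under cup 8 (prior 1/9): the dealer opened cup 8, so this case is ruled out; weight (1/9)·0 = 0.
The weights sum to 1/8.
So P(the pea under cup 4 | the dealer opened cup 8) = (1/63) / (1/8) = 8/63.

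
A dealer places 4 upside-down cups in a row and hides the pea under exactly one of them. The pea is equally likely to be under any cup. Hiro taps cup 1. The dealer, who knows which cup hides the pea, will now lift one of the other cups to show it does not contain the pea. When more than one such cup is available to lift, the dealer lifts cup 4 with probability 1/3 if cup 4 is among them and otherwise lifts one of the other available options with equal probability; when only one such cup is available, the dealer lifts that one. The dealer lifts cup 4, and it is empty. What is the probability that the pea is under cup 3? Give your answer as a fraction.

Condition on the true location of the pea.
If it is under any of cups 1, 2, and 3 (prior 1/4 each): cup 4 is available, opened with probability 1/3; weight (1/4)·(1/3) = 1/12 each.
If it is under cup 4 (prior 1/4): the dealer opened cup 4, so this case is ruled out; weight (1/4)·0 = 0.
The weights sum to 1/4.
So P(the pea under cup 3 | the dealer opened cup 4) = (1/12) / (1/4) = 1/3.

1/3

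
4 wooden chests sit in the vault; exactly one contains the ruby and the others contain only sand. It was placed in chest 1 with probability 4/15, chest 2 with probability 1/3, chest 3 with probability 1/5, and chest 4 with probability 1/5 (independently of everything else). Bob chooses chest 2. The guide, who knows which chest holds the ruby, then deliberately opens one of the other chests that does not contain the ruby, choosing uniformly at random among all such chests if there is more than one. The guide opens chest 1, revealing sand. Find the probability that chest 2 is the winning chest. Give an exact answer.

Apply Bayes' rule, conditioning on where the ruby actually is.
If it is in chest 1 (prior 4/15): the guide opened chest 1, so this case is ruled out; weight (4/15)·0 = 0.
If it is in chest 2 (prior 1/3): the guide has 3 equally likely choices, so probability 1/3; weight (1/3)·(1/3) = 1/9.
If it is in either of chests 3 and 4 (prior 1/5 each): the guide has 2 equally likely choices, so probability 1/2; weight (1/5)·(1/2) = 1/10 each.
The weights sum to 14/45.
So P(the ruby in chest 2 | the guide opened chest 1) = (1/9) / (14/45) = 5/14.

5/14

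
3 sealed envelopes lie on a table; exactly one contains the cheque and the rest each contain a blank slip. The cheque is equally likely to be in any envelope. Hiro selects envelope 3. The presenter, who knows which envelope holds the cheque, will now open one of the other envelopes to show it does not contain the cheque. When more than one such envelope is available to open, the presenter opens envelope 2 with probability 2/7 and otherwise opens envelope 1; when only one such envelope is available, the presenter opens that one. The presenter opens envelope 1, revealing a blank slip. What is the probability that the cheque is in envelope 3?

5/12

Consider each possible location of the cheque in turn.
If it is in envelope 1 (prior 1/3): the presenter opened envelope 1, so this case is ruled out; weight (1/3)·0 = 0.
If it is in envelope 2 (prior 1/3): only envelope 1 is available, probability 1; weight (1/3)·1 = 1/3.
If it is in envelope 3 (prior 1/3): envelope 2 is available but not opened, probability 5/7; weight (1/3)·(5/7) = 5/21.
The weights sum to 4/7.
So P(the cheque in envelope 3 | the presenter opened envelope 1) = (5/21) / (4/7) = 5/12.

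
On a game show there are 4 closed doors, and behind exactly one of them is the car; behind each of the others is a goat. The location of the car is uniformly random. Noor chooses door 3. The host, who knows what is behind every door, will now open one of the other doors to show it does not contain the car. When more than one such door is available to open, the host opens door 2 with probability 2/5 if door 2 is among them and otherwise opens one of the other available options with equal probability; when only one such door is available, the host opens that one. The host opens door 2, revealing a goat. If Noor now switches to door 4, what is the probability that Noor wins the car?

Consider each possible location of the car in turn.
If it is behind any of doors 1, 3, and 4 (prior 1/4 each): door 2 is available, opened with probability 2/5; weight (1/4)·(2/5) = 1/10 each.
If it is behind door 2 (prior 1/4): the host opened door 2, so this case is ruled out; weight (1/4)·0 = 0.
The weights sum to 3/10.
So P(the car behind door 4 | the host opened door 2) = (1/10) / (3/10) = 1/3.

1/3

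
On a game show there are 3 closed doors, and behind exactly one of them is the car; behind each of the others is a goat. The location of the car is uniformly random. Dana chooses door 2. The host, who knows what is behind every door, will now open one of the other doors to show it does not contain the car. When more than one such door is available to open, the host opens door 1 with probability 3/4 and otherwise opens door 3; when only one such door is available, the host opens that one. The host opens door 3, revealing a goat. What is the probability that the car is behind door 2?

1/5

Consider each possible location of the car in turn.
If it is behind door 1 (prior 1/3): only door 3 is available, probability 1; weight (1/3)·1 = 1/3.
If it is behind door 2 (prior 1/3): door 1 is available but not opened, probability 1/4; weight (1/3)·(1/4) = 1/12.
If it is behind door 3 (prior 1/3): the host opened door 3, so this case is ruled out; weight (1/3)·0 = 0.
The weights sum to 5/12.
So P(the car behind door 2 | the host opened door 3) = (1/12) / (5/12) = 1/5.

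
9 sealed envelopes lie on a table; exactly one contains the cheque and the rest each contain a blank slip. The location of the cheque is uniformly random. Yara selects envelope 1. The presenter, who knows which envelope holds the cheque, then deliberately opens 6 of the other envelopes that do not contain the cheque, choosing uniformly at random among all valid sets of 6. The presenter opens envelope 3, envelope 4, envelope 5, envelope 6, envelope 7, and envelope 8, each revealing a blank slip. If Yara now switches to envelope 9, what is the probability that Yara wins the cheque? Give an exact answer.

Consider each possible location of the cheque in turn.
If it is in envelope 1 (prior 1/9): the presenter has 28 equally likely choices, so probability 1/28; weight (1/9)·(1/28) = 1/252.
If it is in either of envelopes 2 and 9 (prior 1/9 each): the presenter has 7 equally likely choices, so probability 1/7; weight (1/9)·(1/7) = 1/63 each.
If it is in any of envelopes 3, 4, 5, 6, 7, and 8 (prior 1/9 each): that envelope was opened and seen not to hold the prize — ruled out; weight (1/9)·0 = 0 each.
The weights sum to 1/28.
So P(the cheque in envelope 9 | the presenter opened envelope 3, envelope 4, envelope 5, envelope 6, envelope 7, and envelope 8) = (1/63) / (1/28) = 4/9.

4/9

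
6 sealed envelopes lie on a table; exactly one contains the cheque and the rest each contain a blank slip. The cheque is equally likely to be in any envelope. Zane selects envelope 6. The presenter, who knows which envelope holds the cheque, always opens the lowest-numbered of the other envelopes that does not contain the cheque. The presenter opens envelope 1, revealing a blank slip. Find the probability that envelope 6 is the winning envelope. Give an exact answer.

Condition on the true location of the cheque.
If it is in envelope 1 (prior 1/6): the presenter opened envelope 1, so this case is ruled out; weight (1/6)·0 = 0.
If it is in any of envelopes 2, 3, 4, 5, and 6 (prior 1/6 each): envelope 1 is the lowest-numbered option available, probability 1; weight (1/6)·1 = 1/6 each.
The weights sum to 5/6.
So P(the cheque in envelope 6 | the presenter opened envelope 1) = (1/6) / (5/6) = 1/5.

1/5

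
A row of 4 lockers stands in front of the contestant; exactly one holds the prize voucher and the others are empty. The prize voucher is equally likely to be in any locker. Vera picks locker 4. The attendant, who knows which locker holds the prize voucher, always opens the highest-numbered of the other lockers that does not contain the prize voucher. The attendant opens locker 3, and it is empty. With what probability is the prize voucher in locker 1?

Apply Bayes' rule, conditioning on where the prize voucher actually is.
If it is in any of lockers 1, 2, and 4 (prior 1/4 each): locker 3 is the highest-numbered option available, probability 1; weight (1/4)·1 = 1/4 each.
If it is in locker 3 (prior 1/4): the attendant opened locker 3, so this case is ruled out; weight (1/4)·0 = 0.
The weights sum to 3/4.
So P(the prize voucher in locker 1 | the attendant opened locker 3) = (1/4) / (3/4) = 1/3.

1/3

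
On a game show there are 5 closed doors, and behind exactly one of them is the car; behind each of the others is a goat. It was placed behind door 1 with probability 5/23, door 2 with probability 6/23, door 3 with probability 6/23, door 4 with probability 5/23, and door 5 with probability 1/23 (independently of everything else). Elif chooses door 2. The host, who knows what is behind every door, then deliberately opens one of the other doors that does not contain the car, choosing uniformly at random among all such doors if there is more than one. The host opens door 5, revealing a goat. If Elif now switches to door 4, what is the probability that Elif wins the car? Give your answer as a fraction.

10/41

Consider each possible location of the car in turn.
If it is behind either of doors 1 and 4 (prior 5/23 each): the host has 3 equally likely choices, so probability 1/3; weight (5/23)·(1/3) = 5/69 each.
If it is behind door 2 (prior 6/23): the host has 4 equally likely choices, so probability 1/4; weight (6/23)·(1/4) = 3/46.
If it is behind door 3 (prior 6/23): the host has 3 equally likely choices, so probability 1/3; weight (6/23)·(1/3) = 2/23.
If it is behind door 5 (prior 1/23): the host opened door 5, so this case is ruled out; weight (1/23)·0 = 0.
The weights sum to 41/138.
So P(the car behind door 4 | the host opened door 5) = (5/69) / (41/138) = 10/41.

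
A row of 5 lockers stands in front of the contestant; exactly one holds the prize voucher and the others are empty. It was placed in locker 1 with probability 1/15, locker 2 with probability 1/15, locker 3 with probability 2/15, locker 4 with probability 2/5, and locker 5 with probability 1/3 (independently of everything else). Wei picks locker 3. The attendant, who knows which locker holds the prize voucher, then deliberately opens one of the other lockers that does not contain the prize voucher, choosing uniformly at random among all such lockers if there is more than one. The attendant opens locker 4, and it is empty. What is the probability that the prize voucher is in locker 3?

3/17

Apply Bayes' rule, conditioning on where the prize voucher actually is.
If it is in either of lockers 1 and 2 (prior 1/15 each): the attendant has 3 equally likely choices, so probability 1/3; weight (1/15)·(1/3) = 1/45 each.
If it is in locker 3 (prior 2/15): the attendant has 4 equally likely choices, so probability 1/4; weight (2/15)·(1/4) = 1/30.
If it is in locker 4 (prior 2/5): the attendant opened locker 4, so this case is ruled out; weight (2/5)·0 = 0.
If it is in locker 5 (prior 1/3): the attendant has 3 equally likely choices, so probability 1/3; weight (1/3)·(1/3) = 1/9.
The weights sum to 17/90.
So P(the prize voucher in locker 3 | the attendant opened locker 4) = (1/30) / (17/90) = 3/17.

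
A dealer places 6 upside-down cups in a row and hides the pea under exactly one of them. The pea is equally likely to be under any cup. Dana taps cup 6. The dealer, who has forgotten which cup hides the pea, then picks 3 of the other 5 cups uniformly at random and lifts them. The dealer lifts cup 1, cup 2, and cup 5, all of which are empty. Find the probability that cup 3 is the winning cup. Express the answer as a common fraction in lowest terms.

Consider each possible location of the pea in turn.
If it is under any of cups 1, 2, and 5 (prior 1/6 each): that cup was opened and seen not to hold the prize — ruled out; weight (1/6)·0 = 0 each.
If it is under any of cups 3, 4, and 6 (prior 1/6 each): the dealer picks exactly this set with probability 1/10 regardless, and none is the prize; weight (1/6)·(1/10) = 1/60 each.
The weights sum to 1/20.
So P(the pea under cup 3 | the dealer opened cup 1, cup 2, and cup 5) = (1/60) / (1/20) = 1/3.

1/3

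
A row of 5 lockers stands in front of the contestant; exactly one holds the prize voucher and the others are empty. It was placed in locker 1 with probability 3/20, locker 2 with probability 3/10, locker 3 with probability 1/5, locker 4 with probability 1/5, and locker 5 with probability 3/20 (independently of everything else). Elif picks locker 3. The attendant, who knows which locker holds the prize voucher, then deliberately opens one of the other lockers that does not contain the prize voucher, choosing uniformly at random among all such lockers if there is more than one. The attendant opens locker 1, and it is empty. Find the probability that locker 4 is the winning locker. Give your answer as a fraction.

Condition on the true location of the prize voucher.
If it is in locker 1 (prior 3/20): the attendant opened locker 1, so this case is ruled out; weight (3/20)·0 = 0.
If it is in locker 2 (prior 3/10): the attendant has 3 equally likely choices, so probability 1/3; weight (3/10)·(1/3) = 1/10.
If it is in locker 3 (prior 1/5): the attendant has 4 equally likely choices, so probability 1/4; weight (1/5)·(1/4) = 1/20.
If it is in locker 4 (prior 1/5): the attendant has 3 equally likely choices, so probability 1/3; weight (1/5)·(1/3) = 1/15.
If it is in locker 5 (prior 3/20): the attendant has 3 equally likely choices, so probability 1/3; weight (3/20)·(1/3) = 1/20.
The weights sum to 4/15.
So P(the prize voucher in locker 4 | the attendant opened locker 1) = (1/15) / (4/15) = 1/4.

1/4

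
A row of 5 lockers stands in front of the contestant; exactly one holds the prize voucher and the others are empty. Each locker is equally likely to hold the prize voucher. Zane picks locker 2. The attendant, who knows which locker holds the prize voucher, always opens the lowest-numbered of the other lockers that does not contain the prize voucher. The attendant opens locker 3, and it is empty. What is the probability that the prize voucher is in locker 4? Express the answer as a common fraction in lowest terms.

Condition on the true location of the prize voucher.
If it is in locker 1 (prior 1/5): locker 3 is the lowest-numbered option available, probability 1; weight (1/5)·1 = 1/5.
If it is in any of lockers 2, 4, and 5 (prior 1/5 each): the attendant would have opened locker 1 instead, probability 0; weight (1/5)·0 = 0 each.
If it is in locker 3 (prior 1/5): the attendant opened locker 3, so this case is ruled out; weight (1/5)·0 = 0.
The weights sum to 1/5.
So P(the prize voucher in locker 4 | the attendant opened locker 3) = 0 / (1/5) = 0.

0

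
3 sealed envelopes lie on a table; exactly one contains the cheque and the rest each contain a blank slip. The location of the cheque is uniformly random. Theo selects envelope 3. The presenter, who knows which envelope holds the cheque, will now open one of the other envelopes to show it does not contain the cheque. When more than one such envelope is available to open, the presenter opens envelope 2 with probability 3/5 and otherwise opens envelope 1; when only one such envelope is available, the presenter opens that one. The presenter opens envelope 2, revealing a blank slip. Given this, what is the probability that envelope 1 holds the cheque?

Consider each possible location of the cheque in turn.
If it is in envelope 1 (prior 1/3): only envelope 2 is available, probability 1; weight (1/3)·1 = 1/3.
If it is in envelope 2 (prior 1/3): the presenter opened envelope 2, so this case is ruled out; weight (1/3)·0 = 0.
If it is in envelope 3 (prior 1/3): envelope 2 is available, opened with probability 3/5; weight (1/3)·(3/5) = 1/5.
The weights sum to 8/15.
So P(the cheque in envelope 1 | the presenter opened envelope 2) = (1/3) / (8/15) = 5/8.

5/8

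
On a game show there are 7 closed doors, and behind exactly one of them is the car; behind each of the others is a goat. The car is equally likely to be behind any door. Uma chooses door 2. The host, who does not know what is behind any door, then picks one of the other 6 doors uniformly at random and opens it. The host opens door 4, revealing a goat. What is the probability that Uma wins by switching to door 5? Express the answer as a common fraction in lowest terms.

Because the host chose which door to open without knowing where the car is, the choice is independent of the prize location. Learning that door 4 does not hold the car simply rules out that one location and leaves the remaining 6 doors still equally likely by symmetry.
So P(the car behind door 5) = 1/6.

1/6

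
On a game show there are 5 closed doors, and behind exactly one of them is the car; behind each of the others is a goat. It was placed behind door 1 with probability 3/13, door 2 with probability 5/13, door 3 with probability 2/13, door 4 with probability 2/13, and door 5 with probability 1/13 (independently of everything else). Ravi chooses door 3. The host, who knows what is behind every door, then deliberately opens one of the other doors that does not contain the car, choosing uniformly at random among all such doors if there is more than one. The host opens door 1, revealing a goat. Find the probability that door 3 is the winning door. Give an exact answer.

Consider each possible location of the car in turn.
If it is behind door 1 (prior 3/13): the host opened door 1, so this case is ruled out; weight (3/13)·0 = 0.
If it is behind door 2 (prior 5/13): the host has 3 equally likely choices, so probability 1/3; weight (5/13)·(1/3) = 5/39.
If it is behind door 3 (prior 2/13): the host has 4 equally likely choices, so probability 1/4; weight (2/13)·(1/4) = 1/26.
If it is behind door 4 (prior 2/13): the host has 3 equally likely choices, so probability 1/3; weight (2/13)·(1/3) = 2/39.
If it is behind door 5 (prior 1/13): the host has 3 equally likely choices, so probability 1/3; weight (1/13)·(1/3) = 1/39.
The weights sum to 19/78.
So P(the car behind door 3 | the host opened door 1) = (1/26) / (19/78) = 3/19.

3/19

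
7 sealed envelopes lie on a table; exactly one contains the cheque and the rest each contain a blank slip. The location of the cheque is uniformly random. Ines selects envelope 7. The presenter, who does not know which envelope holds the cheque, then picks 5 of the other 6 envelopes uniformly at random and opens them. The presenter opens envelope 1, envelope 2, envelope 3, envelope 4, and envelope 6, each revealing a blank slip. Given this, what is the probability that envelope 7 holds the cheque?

Because the presenter chose which envelopes to open without knowing where the cheque is, the choice is independent of the prize location. Learning that none of the 5 opened envelopes holds the cheque simply rules out those 5 locations and leaves the remaining 2 envelopes still equally likely by symmetry.
So P(the cheque in envelope 7) = 1/2.

1/2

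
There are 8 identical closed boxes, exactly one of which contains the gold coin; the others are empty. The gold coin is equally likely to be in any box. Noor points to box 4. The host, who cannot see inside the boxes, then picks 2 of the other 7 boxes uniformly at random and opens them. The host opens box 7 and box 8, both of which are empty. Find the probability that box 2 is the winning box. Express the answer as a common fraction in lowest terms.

Consider each possible location of the gold coin in turn.
If it is in any of boxes 1, 2, 3, 4, 5, and 6 (prior 1/8 each): the host picks exactly this set with probability 1/21 regardless, and none is the prize; weight (1/8)·(1/21) = 1/168 each.
If it is in either of boxes 7 and 8 (prior 1/8 each): that box was opened and seen not to hold the prize — ruled out; weight (1/8)·0 = 0 each.
The weights sum to 1/28.
So P(the gold coin in box 2 | the host opened box 7 and box 8) = (1/168) / (1/28) = 1/6.

1/6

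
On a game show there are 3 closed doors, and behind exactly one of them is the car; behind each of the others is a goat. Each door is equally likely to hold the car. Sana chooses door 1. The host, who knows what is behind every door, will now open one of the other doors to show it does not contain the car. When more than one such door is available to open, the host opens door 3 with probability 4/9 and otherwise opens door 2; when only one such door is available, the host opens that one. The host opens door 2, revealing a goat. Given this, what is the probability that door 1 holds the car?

Consider each possible location of the car in turn.
If it is behind door 1 (prior 1/3): door 3 is available but not opened, probability 5/9; weight (1/3)·(5/9) = 5/27.
If it is behind door 2 (prior 1/3): the host opened door 2, so this case is ruled out; weight (1/3)·0 = 0.
If it is behind door 3 (prior 1/3): only door 2 is available, probability 1; weight (1/3)·1 = 1/3.
The weights sum to 14/27.
So P(the car behind door 1 | the host opened door 2) = (5/27) / (14/27) = 5/14.

5/14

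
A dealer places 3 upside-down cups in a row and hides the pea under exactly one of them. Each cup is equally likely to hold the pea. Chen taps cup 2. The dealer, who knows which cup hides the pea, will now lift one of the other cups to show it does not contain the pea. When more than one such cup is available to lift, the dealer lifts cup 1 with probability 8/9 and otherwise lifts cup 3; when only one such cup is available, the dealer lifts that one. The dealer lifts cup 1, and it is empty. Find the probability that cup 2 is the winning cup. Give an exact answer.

8/17

Apply Bayes' rule, conditioning on where the pea actually is.
If it is under cup 1 (prior 1/3): the dealer opened cup 1, so this case is ruled out; weight (1/3)·0 = 0.
If it is under cup 2 (prior 1/3): cup 1 is available, opened with probability 8/9; weight (1/3)·(8/9) = 8/27.
If it is under cup 3 (prior 1/3): only cup 1 is available, probability 1; weight (1/3)·1 = 1/3.
The weights sum to 17/27.
So P(the pea under cup 2 | the dealer opened cup 1) = (8/27) / (17/27) = 8/17.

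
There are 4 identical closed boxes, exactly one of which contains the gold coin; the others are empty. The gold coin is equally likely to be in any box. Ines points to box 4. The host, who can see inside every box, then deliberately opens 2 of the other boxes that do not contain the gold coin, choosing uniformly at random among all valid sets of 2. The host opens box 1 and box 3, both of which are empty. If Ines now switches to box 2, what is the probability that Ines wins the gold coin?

Apply Bayes' rule, conditioning on where the gold coin actually is.
If it is in either of boxes 1 and 3 (prior 1/4 each): that box was opened and seen not to hold the prize — ruled out; weight (1/4)·0 = 0 each.
If it is in box 2 (prior 1/4): the host has no choice, probability 1; weight (1/4)·1 = 1/4.
If it is in box 4 (prior 1/4): the host has 3 equally likely choices, so probability 1/3; weight (1/4)·(1/3) = 1/12.
The weights sum to 1/3.
So P(the gold coin in box 2 | the host opened box 1 and box 3) = (1/4) / (1/3) = 3/4.

3/4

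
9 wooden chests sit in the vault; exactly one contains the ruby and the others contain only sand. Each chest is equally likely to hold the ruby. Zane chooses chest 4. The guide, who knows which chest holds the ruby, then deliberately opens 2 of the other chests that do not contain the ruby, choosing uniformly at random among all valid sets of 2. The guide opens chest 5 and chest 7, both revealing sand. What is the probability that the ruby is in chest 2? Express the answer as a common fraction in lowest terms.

Condition on the true location of the ruby.
If it is in any of chests 1, 2, 3, 6, 8, and 9 (prior 1/9 each): the guide has 21 equally likely choices, so probability 1/21; weight (1/9)·(1/21) = 1/189 each.
If it is in chest 4 (prior 1/9): the guide has 28 equally likely choices, so probability 1/28; weight (1/9)·(1/28) = 1/252.
If it is in either of chests 5 and 7 (prior 1/9 each): that chest was opened and seen not to hold the prize — ruled out; weight (1/9)·0 = 0 each.
The weights sum to 1/28.
So P(the ruby in chest 2 | the guide opened chest 5 and chest 7) = (1/189) / (1/28) = 4/27.

4/27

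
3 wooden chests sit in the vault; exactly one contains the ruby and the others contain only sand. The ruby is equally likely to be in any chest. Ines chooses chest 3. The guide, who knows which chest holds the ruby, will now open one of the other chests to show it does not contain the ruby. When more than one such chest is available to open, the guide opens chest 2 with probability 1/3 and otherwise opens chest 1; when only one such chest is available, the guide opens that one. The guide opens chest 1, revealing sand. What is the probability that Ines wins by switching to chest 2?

3/5

Apply Bayes' rule, conditioning on where the ruby actually is.
If it is in chest 1 (prior 1/3): the guide opened chest 1, so this case is ruled out; weight (1/3)·0 = 0.
If it is in chest 2 (prior 1/3): only chest 1 is available, probability 1; weight (1/3)·1 = 1/3.
If it is in chest 3 (prior 1/3): chest 2 is available but not opened, probability 2/3; weight (1/3)·(2/3) = 2/9.
The weights sum to 5/9.
So P(the ruby in chest 2 | the guide opened chest 1) = (1/3) / (5/9) = 3/5.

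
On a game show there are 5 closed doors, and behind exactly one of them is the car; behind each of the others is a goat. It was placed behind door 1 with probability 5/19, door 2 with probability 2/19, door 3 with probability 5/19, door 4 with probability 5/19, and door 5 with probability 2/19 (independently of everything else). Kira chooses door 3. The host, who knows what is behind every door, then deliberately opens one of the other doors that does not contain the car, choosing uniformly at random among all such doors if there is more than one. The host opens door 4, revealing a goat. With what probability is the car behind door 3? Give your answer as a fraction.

Condition on the true location of the car.
If it is behind door 1 (prior 5/19): the host has 3 equally likely choices, so probability 1/3; weight (5/19)·(1/3) = 5/57.
If it is behind either of doors 2 and 5 (prior 2/19 each): the host has 3 equally likely choices, so probability 1/3; weight (2/19)·(1/3) = 2/57 each.
If it is behind door 3 (prior 5/19): the host has 4 equally likely choices, so probability 1/4; weight (5/19)·(1/4) = 5/76.
If it is behind door 4 (prior 5/19): the host opened door 4, so this case is ruled out; weight (5/19)·0 = 0.
The weights sum to 17/76.
So P(the car behind door 3 | the host opened door 4) = (5/76) / (17/76) = 5/17.

5/17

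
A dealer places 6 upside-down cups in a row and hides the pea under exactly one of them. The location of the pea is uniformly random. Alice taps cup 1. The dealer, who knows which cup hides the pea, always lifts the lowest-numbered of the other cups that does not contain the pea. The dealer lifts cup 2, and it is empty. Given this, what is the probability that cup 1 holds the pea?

Consider each possible location of the pea in turn.
If it is under any of cups 1, 3, 4, 5, and 6 (prior 1/6 each): cup 2 is the lowest-numbered option available, probability 1; weight (1/6)·1 = 1/6 each.
If it is under cup 2 (prior 1/6): the dealer opened cup 2, so this case is ruled out; weight (1/6)·0 = 0.
The weights sum to 5/6.
So P(the pea under cup 1 | the dealer opened cup 2) = (1/6) / (5/6) = 1/5.

1/5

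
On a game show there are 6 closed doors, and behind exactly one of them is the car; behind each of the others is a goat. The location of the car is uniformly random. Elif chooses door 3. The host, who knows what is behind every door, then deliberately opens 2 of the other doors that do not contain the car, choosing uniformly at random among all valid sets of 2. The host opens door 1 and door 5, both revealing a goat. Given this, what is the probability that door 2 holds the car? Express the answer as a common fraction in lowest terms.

5/18

Condition on the true location of the car.
If it is behind either of doors 1 and 5 (prior 1/6 each): that door was opened and seen not to hold the prize — ruled out; weight (1/6)·0 = 0 each.
If it is behind any of doors 2, 4, and 6 (prior 1/6 each): the host has 6 equally likely choices, so probability 1/6; weight (1/6)·(1/6) = 1/36 each.
If it is behind door 3 (prior 1/6): the host has 10 equally likely choices, so probability 1/10; weight (1/6)·(1/10) = 1/60.
The weights sum to 1/10.
So P(the car behind door 2 | the host opened door 1 and door 5) = (1/36) / (1/10) = 5/18.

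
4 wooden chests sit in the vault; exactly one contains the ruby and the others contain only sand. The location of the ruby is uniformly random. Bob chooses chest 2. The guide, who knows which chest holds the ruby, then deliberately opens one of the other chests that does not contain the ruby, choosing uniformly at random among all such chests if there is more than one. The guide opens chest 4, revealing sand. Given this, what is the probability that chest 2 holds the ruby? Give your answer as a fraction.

1/4

Apply Bayes' rule, conditioning on where the ruby actually is.
If it is in either of chests 1 and 3 (prior 1/4 each): the guide has 2 equally likely choices, so probability 1/2; weight (1/4)·(1/2) = 1/8 each.
If it is in chest 2 (prior 1/4): the guide has 3 equally likely choices, so probability 1/3; weight (1/4)·(1/3) = 1/12.
If it is in chest 4 (prior 1/4): the guide opened chest 4, so this case is ruled out; weight (1/4)·0 = 0.
The weights sum to 1/3.
So P(the ruby in chest 2 | the guide opened chest 4) = (1/12) / (1/3) = 1/4.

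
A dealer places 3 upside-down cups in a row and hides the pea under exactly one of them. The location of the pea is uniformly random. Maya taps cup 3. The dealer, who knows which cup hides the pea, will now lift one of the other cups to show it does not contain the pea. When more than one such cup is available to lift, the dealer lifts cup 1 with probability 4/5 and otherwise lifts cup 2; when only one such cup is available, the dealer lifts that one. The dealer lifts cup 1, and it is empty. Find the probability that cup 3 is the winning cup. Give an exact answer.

Condition on the true location of the pea.
If it is under cup 1 (prior 1/3): the dealer opened cup 1, so this case is ruled out; weight (1/3)·0 = 0.
If it is under cup 2 (prior 1/3): only cup 1 is available, probability 1; weight (1/3)·1 = 1/3.
If it is under cup 3 (prior 1/3): cup 1 is available, opened with probability 4/5; weight (1/3)·(4/5) = 4/15.
The weights sum to 3/5.
So P(the pea under cup 3 | the dealer opened cup 1) = (4/15) / (3/5) = 4/9.

4/9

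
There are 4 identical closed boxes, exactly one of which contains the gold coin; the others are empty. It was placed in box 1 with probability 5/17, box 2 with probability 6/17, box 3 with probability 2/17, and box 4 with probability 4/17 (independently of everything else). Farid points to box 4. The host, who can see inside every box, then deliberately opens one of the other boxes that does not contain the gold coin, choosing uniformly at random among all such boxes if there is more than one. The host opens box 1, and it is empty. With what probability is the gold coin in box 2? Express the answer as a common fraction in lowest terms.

9/16

Apply Bayes' rule, conditioning on where the gold coin actually is.
If it is in box 1 (prior 5/17): the host opened box 1, so this case is ruled out; weight (5/17)·0 = 0.
If it is in box 2 (prior 6/17): the host has 2 equally likely choices, so probability 1/2; weight (6/17)·(1/2) = 3/17.
If it is in box 3 (prior 2/17): the host has 2 equally likely choices, so probability 1/2; weight (2/17)·(1/2) = 1/17.
If it is in box 4 (prior 4/17): the host has 3 equally likely choices, so probability 1/3; weight (4/17)·(1/3) = 4/51.
The weights sum to 16/51.
So P(the gold coin in box 2 | the host opened box 1) = (3/17) / (16/51) = 9/16.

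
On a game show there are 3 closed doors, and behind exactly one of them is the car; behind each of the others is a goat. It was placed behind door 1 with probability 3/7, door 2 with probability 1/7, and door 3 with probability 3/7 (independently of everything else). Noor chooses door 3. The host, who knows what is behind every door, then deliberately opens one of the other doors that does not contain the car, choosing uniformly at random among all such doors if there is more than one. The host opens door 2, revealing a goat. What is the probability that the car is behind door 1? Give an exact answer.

Consider each possible location of the car in turn.
If it is behind door 1 (prior 3/7): the host has no choice, probability 1; weight (3/7)·1 = 3/7.
If it is behind door 2 (prior 1/7): the host opened door 2, so this case is ruled out; weight (1/7)·0 = 0.
If it is behind door 3 (prior 3/7): the host has 2 equally likely choices, so probability 1/2; weight (3/7)·(1/2) = 3/14.
The weights sum to 9/14.
So P(the car behind door 1 | the host opened door 2) = (3/7) / (9/14) = 2/3.

2/3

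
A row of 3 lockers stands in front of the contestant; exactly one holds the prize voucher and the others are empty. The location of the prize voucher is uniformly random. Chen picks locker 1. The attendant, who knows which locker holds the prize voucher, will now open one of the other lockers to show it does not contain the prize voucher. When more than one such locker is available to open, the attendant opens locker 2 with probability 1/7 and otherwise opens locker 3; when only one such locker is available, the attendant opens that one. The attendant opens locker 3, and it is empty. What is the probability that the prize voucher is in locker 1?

Condition on the true location of the prize voucher.
If it is in locker 1 (prior 1/3): locker 2 is available but not opened, probability 6/7; weight (1/3)·(6/7) = 2/7.
If it is in locker 2 (prior 1/3): only locker 3 is available, probability 1; weight (1/3)·1 = 1/3.
If it is in locker 3 (prior 1/3): the attendant opened locker 3, so this case is ruled out; weight (1/3)·0 = 0.
The weights sum to 13/21.
So P(the prize voucher in locker 1 | the attendant opened locker 3) = (2/7) / (13/21) = 6/13.

6/13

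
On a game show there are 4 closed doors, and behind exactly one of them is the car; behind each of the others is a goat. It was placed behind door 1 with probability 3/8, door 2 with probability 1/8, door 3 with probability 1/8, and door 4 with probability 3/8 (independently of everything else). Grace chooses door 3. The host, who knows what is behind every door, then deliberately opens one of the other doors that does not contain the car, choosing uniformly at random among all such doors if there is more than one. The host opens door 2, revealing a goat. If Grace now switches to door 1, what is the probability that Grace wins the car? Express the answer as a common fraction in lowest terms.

9/20

Apply Bayes' rule, conditioning on where the car actually is.
If it is behind either of doors 1 and 4 (prior 3/8 each): the host has 2 equally likely choices, so probability 1/2; weight (3/8)·(1/2) = 3/16 each.
If it is behind door 2 (prior 1/8): the host opened door 2, so this case is ruled out; weight (1/8)·0 = 0.
If it is behind door 3 (prior 1/8): the host has 3 equally likely choices, so probability 1/3; weight (1/8)·(1/3) = 1/24.
The weights sum to 5/12.
So P(the car behind door 1 | the host opened door 2) = (3/16) / (5/12) = 9/20.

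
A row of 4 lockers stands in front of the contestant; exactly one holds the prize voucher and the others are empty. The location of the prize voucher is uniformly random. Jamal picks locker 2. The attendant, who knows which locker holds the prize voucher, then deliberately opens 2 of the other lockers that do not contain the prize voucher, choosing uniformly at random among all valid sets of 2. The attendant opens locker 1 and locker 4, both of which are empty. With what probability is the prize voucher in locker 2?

Consider each possible location of the prize voucher in turn.
If it is in either of lockers 1 and 4 (prior 1/4 each): that locker was opened and seen not to hold the prize — ruled out; weight (1/4)·0 = 0 each.
If it is in locker 2 (prior 1/4): the attendant has 3 equally likely choices, so probability 1/3; weight (1/4)·(1/3) = 1/12.
If it is in locker 3 (prior 1/4): the attendant has no choice, probability 1; weight (1/4)·1 = 1/4.
The weights sum to 1/3.
So P(the prize voucher in locker 2 | the attendant opened locker 1 and locker 4) = (1/12) / (1/3) = 1/4.

1/4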